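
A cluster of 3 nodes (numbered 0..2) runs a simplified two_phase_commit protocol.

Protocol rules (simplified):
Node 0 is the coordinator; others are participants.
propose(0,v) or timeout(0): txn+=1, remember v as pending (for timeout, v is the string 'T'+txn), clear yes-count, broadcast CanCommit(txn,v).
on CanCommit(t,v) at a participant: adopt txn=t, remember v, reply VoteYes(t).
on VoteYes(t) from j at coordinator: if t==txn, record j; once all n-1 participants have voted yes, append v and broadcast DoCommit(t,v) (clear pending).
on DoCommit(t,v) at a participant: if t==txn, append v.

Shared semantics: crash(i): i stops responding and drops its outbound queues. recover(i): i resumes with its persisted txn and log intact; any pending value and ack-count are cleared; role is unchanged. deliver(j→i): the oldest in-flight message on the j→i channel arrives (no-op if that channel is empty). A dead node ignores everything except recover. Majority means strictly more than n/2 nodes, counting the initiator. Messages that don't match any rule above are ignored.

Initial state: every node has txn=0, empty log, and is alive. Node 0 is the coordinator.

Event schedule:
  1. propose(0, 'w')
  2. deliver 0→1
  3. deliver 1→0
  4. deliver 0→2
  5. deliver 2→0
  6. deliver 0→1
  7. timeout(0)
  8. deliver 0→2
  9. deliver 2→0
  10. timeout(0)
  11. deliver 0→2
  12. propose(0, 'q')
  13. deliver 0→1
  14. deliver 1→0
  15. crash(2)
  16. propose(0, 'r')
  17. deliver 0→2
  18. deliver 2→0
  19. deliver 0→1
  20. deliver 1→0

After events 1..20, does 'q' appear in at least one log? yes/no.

e1 propose(0,'w'): 0[coor,t=1,-]
e2 deliver 0→1: 1[part,t=1,-]
e3 deliver 1→0: ·
e4 deliver 0→2: 2[part,t=1,-]
e5 deliver 2→0: 0[coor,t=1,w]
e6 deliver 0→1: 1[part,t=1,w]
e7 timeout(0): 0[coor,t=2,w]
e8 deliver 0→2: 2[part,t=1,w]
e9 deliver 2→0: ·
e10 timeout(0): 0[coor,t=3,w]
e11 deliver 0→2: 2[part,t=2,w]
e12 propose(0,'q'): 0[coor,t=4,w]
e13 deliver 0→1: 1[part,t=2,w]
e14 deliver 1→0: ·
e15 crash(2): 2[✗part,t=2,w]
e16 propose(0,'r'): 0[coor,t=5,w]
e17 deliver 0→2: ·
e18 deliver 2→0: ·
e19 deliver 0→1: 1[part,t=3,w]
e20 deliver 1→0: ·

no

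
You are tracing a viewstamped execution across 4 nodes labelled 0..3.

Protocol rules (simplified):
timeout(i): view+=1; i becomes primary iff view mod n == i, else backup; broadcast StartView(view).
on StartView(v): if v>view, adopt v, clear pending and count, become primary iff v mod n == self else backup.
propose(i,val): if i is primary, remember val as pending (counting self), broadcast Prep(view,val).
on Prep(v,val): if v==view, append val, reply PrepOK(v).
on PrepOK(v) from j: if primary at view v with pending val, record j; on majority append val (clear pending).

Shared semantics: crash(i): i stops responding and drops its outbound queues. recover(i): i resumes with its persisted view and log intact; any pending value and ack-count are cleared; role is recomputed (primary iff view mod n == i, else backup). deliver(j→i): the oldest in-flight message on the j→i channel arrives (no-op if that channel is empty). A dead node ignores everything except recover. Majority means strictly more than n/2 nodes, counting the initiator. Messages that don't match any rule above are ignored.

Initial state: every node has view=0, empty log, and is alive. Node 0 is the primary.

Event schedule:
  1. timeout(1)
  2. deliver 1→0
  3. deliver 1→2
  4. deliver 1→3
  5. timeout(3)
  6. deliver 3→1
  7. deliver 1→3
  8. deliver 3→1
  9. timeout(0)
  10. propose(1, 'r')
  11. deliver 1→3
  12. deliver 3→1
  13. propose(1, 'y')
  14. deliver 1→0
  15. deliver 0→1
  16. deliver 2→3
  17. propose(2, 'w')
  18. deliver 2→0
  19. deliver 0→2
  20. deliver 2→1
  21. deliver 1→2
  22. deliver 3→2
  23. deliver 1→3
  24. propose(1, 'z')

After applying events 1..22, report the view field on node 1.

step 1 timeout(1): 1={prim,v=1,log=-}
step 2 deliver 1→0: 0={back,v=1,log=-}
step 3 deliver 1→2: 2={back,v=1,log=-}
step 4 deliver 1→3: 3={back,v=1,log=-}
step 5 timeout(3): 3={back,v=2,log=-}
step 6 deliver 3→1: 1={back,v=2,log=-}
step 7 deliver 1→3: —
step 8 deliver 3→1: —
step 9 timeout(0): 0={back,v=2,log=-}
step 10 propose(1,'r'): —
step 11 deliver 1→3: —
step 12 deliver 3→1: —
step 13 propose(1,'y'): —
step 14 deliver 1→0: —
step 15 deliver 0→1: —
step 16 deliver 2→3: —
step 17 propose(2,'w'): —
step 18 deliver 2→0: —
step 19 deliver 0→2: 2={prim,v=2,log=-}
step 20 deliver 2→1: —
step 21 deliver 1→2: —
step 22 deliver 3→2: —

2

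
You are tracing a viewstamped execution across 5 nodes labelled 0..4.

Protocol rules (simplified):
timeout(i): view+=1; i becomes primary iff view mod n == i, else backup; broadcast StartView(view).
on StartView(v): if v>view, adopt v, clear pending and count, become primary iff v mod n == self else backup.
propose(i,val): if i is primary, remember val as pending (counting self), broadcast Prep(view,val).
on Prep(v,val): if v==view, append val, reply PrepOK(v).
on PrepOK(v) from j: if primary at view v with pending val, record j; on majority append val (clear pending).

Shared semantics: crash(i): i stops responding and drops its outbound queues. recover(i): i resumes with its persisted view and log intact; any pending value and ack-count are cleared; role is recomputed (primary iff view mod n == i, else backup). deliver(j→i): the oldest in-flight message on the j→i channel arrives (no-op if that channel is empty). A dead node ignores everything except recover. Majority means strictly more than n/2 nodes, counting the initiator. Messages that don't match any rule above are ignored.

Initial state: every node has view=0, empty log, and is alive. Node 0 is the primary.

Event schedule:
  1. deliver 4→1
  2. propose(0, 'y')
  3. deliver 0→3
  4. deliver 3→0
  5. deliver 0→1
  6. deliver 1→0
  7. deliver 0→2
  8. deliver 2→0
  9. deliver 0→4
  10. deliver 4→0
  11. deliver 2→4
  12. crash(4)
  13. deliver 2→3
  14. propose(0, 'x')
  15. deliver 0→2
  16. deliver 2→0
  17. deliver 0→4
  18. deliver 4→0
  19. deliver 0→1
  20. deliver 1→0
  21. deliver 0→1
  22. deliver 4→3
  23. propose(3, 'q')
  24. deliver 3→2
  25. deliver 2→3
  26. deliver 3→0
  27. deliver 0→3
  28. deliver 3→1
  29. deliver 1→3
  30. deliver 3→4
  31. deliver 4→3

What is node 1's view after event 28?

after 1 — deliver 4→1: ·
after 2 — propose(0,'y'): ·
after 3 — deliver 0→3: n3:back/v0/[y]
after 4 — deliver 3→0: ·
after 5 — deliver 0→1: n1:back/v0/[y]
after 6 — deliver 1→0: n0:prim/v0/[y]
after 7 — deliver 0→2: n2:back/v0/[y]
after 8 — deliver 2→0: ·
after 9 — deliver 0→4: n4:back/v0/[y]
after 10 — deliver 4→0: ·
after 11 — deliver 2→4: ·
after 12 — crash(4): n4:✗back/v0/[y]
after 13 — deliver 2→3: ·
after 14 — propose(0,'x'): ·
after 15 — deliver 0→2: n2:back/v0/[y,x]
after 16 — deliver 2→0: ·
after 17 — deliver 0→4: ·
after 18 — deliver 4→0: ·
after 19 — deliver 0→1: n1:back/v0/[y,x]
after 20 — deliver 1→0: n0:prim/v0/[y,x]
after 21 — deliver 0→1: ·
after 22 — deliver 4→3: ·
after 23 — propose(3,'q'): ·
after 24 — deliver 3→2: ·
after 25 — deliver 2→3: ·
after 26 — deliver 3→0: ·
after 27 — deliver 0→3: n3:back/v0/[y,x]
after 28 — deliver 3→1: ·

0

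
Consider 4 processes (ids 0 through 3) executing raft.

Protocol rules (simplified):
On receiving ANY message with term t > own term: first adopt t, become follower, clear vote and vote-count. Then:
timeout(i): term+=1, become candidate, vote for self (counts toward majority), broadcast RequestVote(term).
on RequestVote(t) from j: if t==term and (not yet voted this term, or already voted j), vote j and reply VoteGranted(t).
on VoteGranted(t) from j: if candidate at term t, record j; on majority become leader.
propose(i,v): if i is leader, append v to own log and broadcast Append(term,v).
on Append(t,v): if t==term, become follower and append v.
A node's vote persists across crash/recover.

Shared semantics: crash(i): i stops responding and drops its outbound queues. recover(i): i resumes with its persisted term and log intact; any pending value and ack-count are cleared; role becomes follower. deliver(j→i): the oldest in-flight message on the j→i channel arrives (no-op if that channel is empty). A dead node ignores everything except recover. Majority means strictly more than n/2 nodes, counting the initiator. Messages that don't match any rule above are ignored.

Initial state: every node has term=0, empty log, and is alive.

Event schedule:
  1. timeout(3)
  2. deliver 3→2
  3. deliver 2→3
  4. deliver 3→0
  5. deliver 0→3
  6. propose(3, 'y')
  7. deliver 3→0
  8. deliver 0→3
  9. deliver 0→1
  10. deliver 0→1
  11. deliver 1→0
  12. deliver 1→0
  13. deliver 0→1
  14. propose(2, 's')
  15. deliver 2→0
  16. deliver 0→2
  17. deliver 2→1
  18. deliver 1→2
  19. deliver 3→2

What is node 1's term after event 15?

e1 timeout(3): 3[cand,t=1,-]
e2 deliver 3→2: 2[foll,t=1,-]
e3 deliver 2→3: ·
e4 deliver 3→0: 0[foll,t=1,-]
e5 deliver 0→3: 3[lead,t=1,-]
e6 propose(3,'y'): 3[lead,t=1,y]
e7 deliver 3→0: 0[foll,t=1,y]
e8 deliver 0→3: ·
e9 deliver 0→1: ·
e10 deliver 0→1: ·
e11 deliver 1→0: ·
e12 deliver 1→0: ·
e13 deliver 0→1: ·
e14 propose(2,'s'): ·
e15 deliver 2→0: ·

0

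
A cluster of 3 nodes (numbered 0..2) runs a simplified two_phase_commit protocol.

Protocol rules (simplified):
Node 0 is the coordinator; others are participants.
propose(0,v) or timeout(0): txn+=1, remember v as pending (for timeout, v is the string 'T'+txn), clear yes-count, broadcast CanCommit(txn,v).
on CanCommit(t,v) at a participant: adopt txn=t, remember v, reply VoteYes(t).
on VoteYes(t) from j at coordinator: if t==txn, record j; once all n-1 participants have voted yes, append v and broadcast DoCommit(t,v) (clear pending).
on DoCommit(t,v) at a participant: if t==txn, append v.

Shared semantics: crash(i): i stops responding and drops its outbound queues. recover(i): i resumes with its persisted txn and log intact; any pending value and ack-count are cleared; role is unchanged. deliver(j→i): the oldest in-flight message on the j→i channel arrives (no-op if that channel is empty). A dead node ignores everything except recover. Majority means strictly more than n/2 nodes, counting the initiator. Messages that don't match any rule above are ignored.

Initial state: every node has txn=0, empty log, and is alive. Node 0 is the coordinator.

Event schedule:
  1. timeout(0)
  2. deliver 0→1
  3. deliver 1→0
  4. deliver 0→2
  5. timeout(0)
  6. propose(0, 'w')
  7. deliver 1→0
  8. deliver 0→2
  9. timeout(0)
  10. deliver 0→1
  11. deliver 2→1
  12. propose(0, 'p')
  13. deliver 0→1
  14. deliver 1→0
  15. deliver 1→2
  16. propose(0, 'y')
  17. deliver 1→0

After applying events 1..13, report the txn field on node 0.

5

1. timeout(0):  <0:coor t1 ->
2. deliver 0→1:  <1:part t1 ->
3. deliver 1→0:  nop
4. deliver 0→2:  <2:part t1 ->
5. timeout(0):  <0:coor t2 ->
6. propose(0,'w'):  <0:coor t3 ->
7. deliver 1→0:  nop
8. deliver 0→2:  <2:part t2 ->
9. timeout(0):  <0:coor t4 ->
10. deliver 0→1:  <1:part t2 ->
11. deliver 2→1:  nop
12. propose(0,'p'):  <0:coor t5 ->
13. deliver 0→1:  <1:part t3 ->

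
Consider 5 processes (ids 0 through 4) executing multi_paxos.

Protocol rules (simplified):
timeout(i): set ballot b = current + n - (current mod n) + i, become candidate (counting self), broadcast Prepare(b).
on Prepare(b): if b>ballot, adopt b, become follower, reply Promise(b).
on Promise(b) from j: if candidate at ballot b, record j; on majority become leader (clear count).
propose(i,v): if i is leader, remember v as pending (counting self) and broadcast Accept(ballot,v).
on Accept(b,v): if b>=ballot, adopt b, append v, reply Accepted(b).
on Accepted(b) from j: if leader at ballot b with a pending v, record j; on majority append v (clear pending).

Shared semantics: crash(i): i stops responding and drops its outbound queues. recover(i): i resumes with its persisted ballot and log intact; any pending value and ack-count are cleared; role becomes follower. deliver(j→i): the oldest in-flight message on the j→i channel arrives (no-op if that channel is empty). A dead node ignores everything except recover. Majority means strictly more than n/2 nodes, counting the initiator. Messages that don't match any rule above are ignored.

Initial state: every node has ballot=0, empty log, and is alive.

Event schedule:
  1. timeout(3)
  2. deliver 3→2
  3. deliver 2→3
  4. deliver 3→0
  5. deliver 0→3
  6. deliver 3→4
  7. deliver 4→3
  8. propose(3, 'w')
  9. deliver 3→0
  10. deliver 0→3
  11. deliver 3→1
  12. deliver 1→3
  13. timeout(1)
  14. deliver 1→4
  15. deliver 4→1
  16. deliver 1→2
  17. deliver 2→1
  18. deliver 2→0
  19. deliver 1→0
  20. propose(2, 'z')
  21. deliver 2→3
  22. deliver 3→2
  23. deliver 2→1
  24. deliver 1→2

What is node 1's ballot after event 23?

after 1 — timeout(3): n3:cand/b8/[-]
after 2 — deliver 3→2: n2:foll/b8/[-]
after 3 — deliver 2→3: ·
after 4 — deliver 3→0: n0:foll/b8/[-]
after 5 — deliver 0→3: n3:lead/b8/[-]
after 6 — deliver 3→4: n4:foll/b8/[-]
after 7 — deliver 4→3: ·
after 8 — propose(3,'w'): ·
after 9 — deliver 3→0: n0:foll/b8/[w]
after 10 — deliver 0→3: ·
after 11 — deliver 3→1: n1:foll/b8/[-]
after 12 — deliver 1→3: ·
after 13 — timeout(1): n1:cand/b11/[-]
after 14 — deliver 1→4: n4:foll/b11/[-]
after 15 — deliver 4→1: ·
after 16 — deliver 1→2: n2:foll/b11/[-]
after 17 — deliver 2→1: n1:lead/b11/[-]
after 18 — deliver 2→0: ·
after 19 — deliver 1→0: n0:foll/b11/[w]
after 20 — propose(2,'z'): ·
after 21 — deliver 2→3: ·
after 22 — deliver 3→2: ·
after 23 — deliver 2→1: ·

11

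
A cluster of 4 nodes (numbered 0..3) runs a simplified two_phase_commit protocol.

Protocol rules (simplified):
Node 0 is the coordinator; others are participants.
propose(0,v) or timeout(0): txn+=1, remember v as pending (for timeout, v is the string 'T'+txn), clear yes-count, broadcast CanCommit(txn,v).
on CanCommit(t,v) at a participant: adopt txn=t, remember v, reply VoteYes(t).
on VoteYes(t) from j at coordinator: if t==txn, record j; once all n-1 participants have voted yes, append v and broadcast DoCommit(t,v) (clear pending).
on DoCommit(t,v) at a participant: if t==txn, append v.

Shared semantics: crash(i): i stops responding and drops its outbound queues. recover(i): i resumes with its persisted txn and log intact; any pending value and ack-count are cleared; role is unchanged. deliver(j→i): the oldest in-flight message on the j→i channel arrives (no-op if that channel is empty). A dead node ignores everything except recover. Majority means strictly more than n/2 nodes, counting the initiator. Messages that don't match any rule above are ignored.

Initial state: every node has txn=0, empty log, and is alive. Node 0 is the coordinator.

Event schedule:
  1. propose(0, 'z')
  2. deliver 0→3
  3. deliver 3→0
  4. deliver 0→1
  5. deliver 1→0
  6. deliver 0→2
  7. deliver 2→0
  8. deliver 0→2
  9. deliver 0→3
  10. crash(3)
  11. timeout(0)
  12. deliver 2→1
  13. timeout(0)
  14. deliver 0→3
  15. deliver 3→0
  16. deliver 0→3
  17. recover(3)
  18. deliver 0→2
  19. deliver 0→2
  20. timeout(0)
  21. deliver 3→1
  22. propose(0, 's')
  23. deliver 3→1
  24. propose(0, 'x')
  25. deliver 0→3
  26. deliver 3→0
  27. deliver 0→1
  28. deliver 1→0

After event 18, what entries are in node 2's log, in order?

z

1. propose(0,'z'):  <0:coor t1 ->
2. deliver 0→3:  <3:part t1 ->
3. deliver 3→0:  nop
4. deliver 0→1:  <1:part t1 ->
5. deliver 1→0:  nop
6. deliver 0→2:  <2:part t1 ->
7. deliver 2→0:  <0:coor t1 z>
8. deliver 0→2:  <2:part t1 z>
9. deliver 0→3:  <3:part t1 z>
10. crash(3):  <3:✗part t1 z>
11. timeout(0):  <0:coor t2 z>
12. deliver 2→1:  nop
13. timeout(0):  <0:coor t3 z>
14. deliver 0→3:  nop
15. deliver 3→0:  nop
16. deliver 0→3:  nop
17. recover(3):  <3:part t1 z>
18. deliver 0→2:  <2:part t2 z>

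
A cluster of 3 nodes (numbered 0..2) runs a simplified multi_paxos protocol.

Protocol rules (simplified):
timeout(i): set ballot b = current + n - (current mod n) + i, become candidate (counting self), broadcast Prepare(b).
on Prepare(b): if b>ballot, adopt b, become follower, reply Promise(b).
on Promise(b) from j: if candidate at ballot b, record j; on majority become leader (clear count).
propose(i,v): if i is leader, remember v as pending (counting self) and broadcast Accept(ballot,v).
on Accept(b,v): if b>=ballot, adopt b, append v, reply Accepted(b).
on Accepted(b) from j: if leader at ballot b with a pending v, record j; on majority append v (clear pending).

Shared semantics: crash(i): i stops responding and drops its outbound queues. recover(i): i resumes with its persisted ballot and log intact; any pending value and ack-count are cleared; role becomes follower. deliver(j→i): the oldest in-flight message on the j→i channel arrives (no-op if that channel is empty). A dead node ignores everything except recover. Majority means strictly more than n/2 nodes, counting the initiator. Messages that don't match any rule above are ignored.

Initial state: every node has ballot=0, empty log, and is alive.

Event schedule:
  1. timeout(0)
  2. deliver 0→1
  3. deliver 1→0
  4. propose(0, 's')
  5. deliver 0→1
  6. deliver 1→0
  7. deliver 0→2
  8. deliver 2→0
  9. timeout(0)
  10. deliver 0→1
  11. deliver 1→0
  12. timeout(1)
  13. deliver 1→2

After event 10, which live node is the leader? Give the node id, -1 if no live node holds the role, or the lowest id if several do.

-1

1. timeout(0):  <0:cand b3 ->
2. deliver 0→1:  <1:foll b3 ->
3. deliver 1→0:  <0:lead b3 ->
4. propose(0,'s'):  nop
5. deliver 0→1:  <1:foll b3 s>
6. deliver 1→0:  <0:lead b3 s>
7. deliver 0→2:  <2:foll b3 ->
8. deliver 2→0:  nop
9. timeout(0):  <0:cand b6 s>
10. deliver 0→1:  <1:foll b6 s>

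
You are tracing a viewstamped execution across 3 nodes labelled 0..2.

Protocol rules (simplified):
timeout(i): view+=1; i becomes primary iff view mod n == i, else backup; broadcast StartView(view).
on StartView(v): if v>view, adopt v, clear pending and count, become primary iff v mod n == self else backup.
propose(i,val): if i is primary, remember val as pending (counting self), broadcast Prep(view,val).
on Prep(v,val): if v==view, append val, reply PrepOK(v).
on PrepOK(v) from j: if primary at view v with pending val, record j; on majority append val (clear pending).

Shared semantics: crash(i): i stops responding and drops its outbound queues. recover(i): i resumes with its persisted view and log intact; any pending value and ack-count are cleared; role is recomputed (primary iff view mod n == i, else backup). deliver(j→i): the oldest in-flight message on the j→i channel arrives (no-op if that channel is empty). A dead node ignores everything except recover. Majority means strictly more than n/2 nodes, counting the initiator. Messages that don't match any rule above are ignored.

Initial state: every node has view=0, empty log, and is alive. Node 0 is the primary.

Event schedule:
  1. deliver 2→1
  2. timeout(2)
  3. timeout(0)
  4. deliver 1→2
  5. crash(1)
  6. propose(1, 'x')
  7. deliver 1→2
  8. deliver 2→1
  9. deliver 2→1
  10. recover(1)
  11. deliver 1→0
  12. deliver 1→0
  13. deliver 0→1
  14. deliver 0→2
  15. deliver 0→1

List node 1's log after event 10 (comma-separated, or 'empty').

after 1 — deliver 2→1: ·
after 2 — timeout(2): n2:back/v1/[-]
after 3 — timeout(0): n0:back/v1/[-]
after 4 — deliver 1→2: ·
after 5 — crash(1): n1:✗back/v0/[-]
after 6 — propose(1,'x'): ·
after 7 — deliver 1→2: ·
after 8 — deliver 2→1: ·
after 9 — deliver 2→1: ·
after 10 — recover(1): n1:back/v0/[-]

empty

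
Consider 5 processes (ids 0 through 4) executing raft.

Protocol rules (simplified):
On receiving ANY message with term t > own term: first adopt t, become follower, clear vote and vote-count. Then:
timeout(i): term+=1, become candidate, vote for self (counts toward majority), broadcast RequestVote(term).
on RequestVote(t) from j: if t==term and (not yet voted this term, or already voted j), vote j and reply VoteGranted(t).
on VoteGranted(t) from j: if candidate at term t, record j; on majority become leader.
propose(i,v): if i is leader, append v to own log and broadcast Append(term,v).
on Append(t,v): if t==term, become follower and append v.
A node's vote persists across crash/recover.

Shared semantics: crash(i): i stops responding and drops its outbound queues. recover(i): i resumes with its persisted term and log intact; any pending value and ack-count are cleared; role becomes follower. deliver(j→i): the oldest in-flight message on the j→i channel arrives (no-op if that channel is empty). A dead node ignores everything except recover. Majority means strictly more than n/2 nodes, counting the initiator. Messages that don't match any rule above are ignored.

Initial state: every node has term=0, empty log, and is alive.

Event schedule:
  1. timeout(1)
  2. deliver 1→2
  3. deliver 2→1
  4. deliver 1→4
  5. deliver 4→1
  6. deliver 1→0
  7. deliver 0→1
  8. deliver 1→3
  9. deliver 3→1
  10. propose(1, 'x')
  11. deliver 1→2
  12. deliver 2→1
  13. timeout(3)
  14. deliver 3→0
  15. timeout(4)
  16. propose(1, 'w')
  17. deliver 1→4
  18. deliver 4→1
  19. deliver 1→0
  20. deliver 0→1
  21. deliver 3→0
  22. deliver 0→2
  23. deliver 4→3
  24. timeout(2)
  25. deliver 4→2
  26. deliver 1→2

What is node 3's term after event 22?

[1] timeout(1) → N1(cand t1 [-])
[2] deliver 1→2 → N2(foll t1 [-])
[3] deliver 2→1 → ∅
[4] deliver 1→4 → N4(foll t1 [-])
[5] deliver 4→1 → N1(lead t1 [-])
[6] deliver 1→0 → N0(foll t1 [-])
[7] deliver 0→1 → ∅
[8] deliver 1→3 → N3(foll t1 [-])
[9] deliver 3→1 → ∅
[10] propose(1,'x') → N1(lead t1 [x])
[11] deliver 1→2 → N2(foll t1 [x])
[12] deliver 2→1 → ∅
[13] timeout(3) → N3(cand t2 [-])
[14] deliver 3→0 → N0(foll t2 [-])
[15] timeout(4) → N4(cand t2 [-])
[16] propose(1,'w') → N1(lead t1 [x,w])
[17] deliver 1→4 → ∅
[18] deliver 4→1 → N1(foll t2 [x,w])
[19] deliver 1→0 → ∅
[20] deliver 0→1 → ∅
[21] deliver 3→0 → ∅
[22] deliver 0→2 → ∅

2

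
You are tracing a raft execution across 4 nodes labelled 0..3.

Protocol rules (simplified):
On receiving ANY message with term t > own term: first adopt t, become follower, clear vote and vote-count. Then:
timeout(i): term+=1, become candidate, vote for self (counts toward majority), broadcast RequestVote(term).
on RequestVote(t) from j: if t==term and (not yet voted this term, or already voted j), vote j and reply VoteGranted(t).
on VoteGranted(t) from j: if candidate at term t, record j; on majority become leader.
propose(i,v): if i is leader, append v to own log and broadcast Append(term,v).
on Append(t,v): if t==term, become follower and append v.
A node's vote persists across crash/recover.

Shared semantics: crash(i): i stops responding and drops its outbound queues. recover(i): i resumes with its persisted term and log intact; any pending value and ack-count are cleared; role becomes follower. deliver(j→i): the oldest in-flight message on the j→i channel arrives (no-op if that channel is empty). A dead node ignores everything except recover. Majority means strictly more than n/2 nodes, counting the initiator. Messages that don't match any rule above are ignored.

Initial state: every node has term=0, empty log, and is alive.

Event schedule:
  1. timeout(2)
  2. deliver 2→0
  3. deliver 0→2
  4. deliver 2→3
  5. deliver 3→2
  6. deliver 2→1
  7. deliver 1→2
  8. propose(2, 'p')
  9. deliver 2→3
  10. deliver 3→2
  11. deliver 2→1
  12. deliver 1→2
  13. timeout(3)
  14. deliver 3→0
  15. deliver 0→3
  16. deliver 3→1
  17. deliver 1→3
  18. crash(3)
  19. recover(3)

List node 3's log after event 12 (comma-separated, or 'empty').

p

1. timeout(2):  <2:cand t1 ->
2. deliver 2→0:  <0:foll t1 ->
3. deliver 0→2:  nop
4. deliver 2→3:  <3:foll t1 ->
5. deliver 3→2:  <2:lead t1 ->
6. deliver 2→1:  <1:foll t1 ->
7. deliver 1→2:  nop
8. propose(2,'p'):  <2:lead t1 p>
9. deliver 2→3:  <3:foll t1 p>
10. deliver 3→2:  nop
11. deliver 2→1:  <1:foll t1 p>
12. deliver 1→2:  nop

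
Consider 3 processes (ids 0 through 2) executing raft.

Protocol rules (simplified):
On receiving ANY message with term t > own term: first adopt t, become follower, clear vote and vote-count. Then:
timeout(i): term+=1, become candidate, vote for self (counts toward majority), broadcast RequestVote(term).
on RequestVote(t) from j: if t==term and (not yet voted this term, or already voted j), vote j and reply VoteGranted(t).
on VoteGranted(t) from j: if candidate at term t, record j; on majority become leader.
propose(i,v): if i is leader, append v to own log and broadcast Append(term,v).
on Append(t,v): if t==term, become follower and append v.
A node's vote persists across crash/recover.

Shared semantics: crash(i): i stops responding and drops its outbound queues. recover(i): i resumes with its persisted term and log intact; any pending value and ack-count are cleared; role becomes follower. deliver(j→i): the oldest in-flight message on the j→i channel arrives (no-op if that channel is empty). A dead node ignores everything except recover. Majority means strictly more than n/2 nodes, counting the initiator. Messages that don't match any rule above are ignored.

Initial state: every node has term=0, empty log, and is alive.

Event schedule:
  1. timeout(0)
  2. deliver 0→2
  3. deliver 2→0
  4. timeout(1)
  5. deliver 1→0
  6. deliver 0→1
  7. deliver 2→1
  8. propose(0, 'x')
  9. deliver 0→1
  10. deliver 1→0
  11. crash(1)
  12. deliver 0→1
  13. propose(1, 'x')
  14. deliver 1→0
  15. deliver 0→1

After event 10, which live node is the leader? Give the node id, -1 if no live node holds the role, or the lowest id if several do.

step 1 timeout(0): 0={cand,t=1,log=-}
step 2 deliver 0→2: 2={foll,t=1,log=-}
step 3 deliver 2→0: 0={lead,t=1,log=-}
step 4 timeout(1): 1={cand,t=1,log=-}
step 5 deliver 1→0: —
step 6 deliver 0→1: —
step 7 deliver 2→1: —
step 8 propose(0,'x'): 0={lead,t=1,log=x}
step 9 deliver 0→1: 1={foll,t=1,log=x}
step 10 deliver 1→0: —

0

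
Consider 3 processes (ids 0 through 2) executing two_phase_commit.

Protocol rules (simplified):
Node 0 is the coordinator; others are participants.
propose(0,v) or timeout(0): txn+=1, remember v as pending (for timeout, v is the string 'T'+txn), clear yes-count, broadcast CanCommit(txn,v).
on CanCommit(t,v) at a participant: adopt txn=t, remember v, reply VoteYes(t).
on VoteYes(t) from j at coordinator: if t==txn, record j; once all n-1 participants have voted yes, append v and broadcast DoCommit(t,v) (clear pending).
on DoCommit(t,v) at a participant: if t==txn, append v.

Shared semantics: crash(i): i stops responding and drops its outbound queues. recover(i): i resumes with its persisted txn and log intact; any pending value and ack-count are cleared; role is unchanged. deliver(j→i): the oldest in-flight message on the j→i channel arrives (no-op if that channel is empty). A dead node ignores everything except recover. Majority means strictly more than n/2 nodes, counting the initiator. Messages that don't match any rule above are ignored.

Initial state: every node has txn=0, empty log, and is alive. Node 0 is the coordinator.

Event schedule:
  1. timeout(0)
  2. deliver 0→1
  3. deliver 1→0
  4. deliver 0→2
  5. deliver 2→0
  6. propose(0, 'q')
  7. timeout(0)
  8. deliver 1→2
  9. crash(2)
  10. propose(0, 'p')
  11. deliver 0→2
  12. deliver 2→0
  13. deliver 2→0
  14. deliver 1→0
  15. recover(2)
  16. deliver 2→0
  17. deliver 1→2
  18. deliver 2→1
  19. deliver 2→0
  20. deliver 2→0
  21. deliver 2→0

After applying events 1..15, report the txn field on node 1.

1

1. timeout(0):  <0:coor t1 ->
2. deliver 0→1:  <1:part t1 ->
3. deliver 1→0:  nop
4. deliver 0→2:  <2:part t1 ->
5. deliver 2→0:  <0:coor t1 T1>
6. propose(0,'q'):  <0:coor t2 T1>
7. timeout(0):  <0:coor t3 T1>
8. deliver 1→2:  nop
9. crash(2):  <2:✗part t1 ->
10. propose(0,'p'):  <0:coor t4 T1>
11. deliver 0→2:  nop
12. deliver 2→0:  nop
13. deliver 2→0:  nop
14. deliver 1→0:  nop
15. recover(2):  <2:part t1 ->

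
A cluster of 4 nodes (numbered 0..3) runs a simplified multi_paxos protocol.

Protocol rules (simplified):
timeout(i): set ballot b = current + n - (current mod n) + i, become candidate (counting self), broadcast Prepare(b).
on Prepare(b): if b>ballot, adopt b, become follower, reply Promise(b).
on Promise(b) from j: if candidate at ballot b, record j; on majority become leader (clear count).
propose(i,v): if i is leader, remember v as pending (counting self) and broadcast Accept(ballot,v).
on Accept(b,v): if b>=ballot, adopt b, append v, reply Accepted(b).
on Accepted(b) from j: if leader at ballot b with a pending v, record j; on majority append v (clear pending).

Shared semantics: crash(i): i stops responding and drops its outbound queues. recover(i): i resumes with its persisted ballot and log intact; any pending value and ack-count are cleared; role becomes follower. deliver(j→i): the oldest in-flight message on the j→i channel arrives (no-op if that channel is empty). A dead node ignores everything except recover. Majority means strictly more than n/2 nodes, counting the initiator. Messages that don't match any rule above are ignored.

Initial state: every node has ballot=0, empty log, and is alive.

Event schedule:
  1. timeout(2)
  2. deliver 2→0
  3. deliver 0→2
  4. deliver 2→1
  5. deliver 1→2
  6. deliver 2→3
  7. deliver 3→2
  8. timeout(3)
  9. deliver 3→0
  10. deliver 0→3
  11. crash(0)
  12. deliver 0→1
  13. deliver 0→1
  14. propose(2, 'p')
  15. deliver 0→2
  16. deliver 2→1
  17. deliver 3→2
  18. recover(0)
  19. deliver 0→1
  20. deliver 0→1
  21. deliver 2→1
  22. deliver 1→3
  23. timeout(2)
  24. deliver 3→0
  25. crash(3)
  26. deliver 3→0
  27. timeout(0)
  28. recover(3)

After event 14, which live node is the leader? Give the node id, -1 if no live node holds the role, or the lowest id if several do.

2

step 1 timeout(2): 2={cand,b=6,log=-}
step 2 deliver 2→0: 0={foll,b=6,log=-}
step 3 deliver 0→2: —
step 4 deliver 2→1: 1={foll,b=6,log=-}
step 5 deliver 1→2: 2={lead,b=6,log=-}
step 6 deliver 2→3: 3={foll,b=6,log=-}
step 7 deliver 3→2: —
step 8 timeout(3): 3={cand,b=11,log=-}
step 9 deliver 3→0: 0={foll,b=11,log=-}
step 10 deliver 0→3: —
step 11 crash(0): 0={✗foll,b=11,log=-}
step 12 deliver 0→1: —
step 13 deliver 0→1: —
step 14 propose(2,'p'): —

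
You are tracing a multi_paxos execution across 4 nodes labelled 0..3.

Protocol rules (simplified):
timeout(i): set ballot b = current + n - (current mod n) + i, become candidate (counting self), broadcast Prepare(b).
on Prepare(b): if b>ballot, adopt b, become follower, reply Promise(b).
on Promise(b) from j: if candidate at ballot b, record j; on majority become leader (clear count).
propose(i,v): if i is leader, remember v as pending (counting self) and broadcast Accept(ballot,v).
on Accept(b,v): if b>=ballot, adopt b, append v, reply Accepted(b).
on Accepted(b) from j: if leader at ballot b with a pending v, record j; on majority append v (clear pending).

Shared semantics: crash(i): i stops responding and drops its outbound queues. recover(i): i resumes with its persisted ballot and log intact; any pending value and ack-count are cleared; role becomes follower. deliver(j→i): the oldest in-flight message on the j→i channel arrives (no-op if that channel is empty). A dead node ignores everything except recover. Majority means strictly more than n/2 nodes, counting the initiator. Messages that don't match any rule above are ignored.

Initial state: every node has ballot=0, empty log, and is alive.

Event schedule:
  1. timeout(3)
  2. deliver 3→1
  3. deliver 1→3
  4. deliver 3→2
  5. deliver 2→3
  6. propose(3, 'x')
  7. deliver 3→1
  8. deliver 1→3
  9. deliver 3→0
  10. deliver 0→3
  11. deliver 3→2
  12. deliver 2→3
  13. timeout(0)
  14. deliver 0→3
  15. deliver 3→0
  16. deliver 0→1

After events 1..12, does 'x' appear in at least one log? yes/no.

[1] timeout(3) → N3(cand b7 [-])
[2] deliver 3→1 → N1(foll b7 [-])
[3] deliver 1→3 → ∅
[4] deliver 3→2 → N2(foll b7 [-])
[5] deliver 2→3 → N3(lead b7 [-])
[6] propose(3,'x') → ∅
[7] deliver 3→1 → N1(foll b7 [x])
[8] deliver 1→3 → ∅
[9] deliver 3→0 → N0(foll b7 [-])
[10] deliver 0→3 → ∅
[11] deliver 3→2 → N2(foll b7 [x])
[12] deliver 2→3 → N3(lead b7 [x])

yes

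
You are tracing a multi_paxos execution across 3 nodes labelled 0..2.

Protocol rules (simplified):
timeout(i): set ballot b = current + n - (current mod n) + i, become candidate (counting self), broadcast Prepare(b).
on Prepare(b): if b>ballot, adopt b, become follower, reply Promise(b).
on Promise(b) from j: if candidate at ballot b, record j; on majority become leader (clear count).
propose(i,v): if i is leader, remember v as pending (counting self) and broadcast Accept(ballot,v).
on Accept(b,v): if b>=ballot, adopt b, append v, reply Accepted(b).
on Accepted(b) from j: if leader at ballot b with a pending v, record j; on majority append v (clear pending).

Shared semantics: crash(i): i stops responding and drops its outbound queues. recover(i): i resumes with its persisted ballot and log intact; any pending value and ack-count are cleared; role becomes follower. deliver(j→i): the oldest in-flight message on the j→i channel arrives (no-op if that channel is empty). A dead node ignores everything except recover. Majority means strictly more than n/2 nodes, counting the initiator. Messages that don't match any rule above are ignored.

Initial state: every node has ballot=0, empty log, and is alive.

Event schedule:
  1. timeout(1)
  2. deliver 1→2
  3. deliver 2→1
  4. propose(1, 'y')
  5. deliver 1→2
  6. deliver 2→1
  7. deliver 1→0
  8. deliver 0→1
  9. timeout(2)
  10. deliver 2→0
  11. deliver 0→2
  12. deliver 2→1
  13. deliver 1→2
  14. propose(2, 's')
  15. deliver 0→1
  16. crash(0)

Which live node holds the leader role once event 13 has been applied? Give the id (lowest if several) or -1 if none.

step 1 timeout(1): 1={cand,b=4,log=-}
step 2 deliver 1→2: 2={foll,b=4,log=-}
step 3 deliver 2→1: 1={lead,b=4,log=-}
step 4 propose(1,'y'): —
step 5 deliver 1→2: 2={foll,b=4,log=y}
step 6 deliver 2→1: 1={lead,b=4,log=y}
step 7 deliver 1→0: 0={foll,b=4,log=-}
step 8 deliver 0→1: —
step 9 timeout(2): 2={cand,b=8,log=y}
step 10 deliver 2→0: 0={foll,b=8,log=-}
step 11 deliver 0→2: 2={lead,b=8,log=y}
step 12 deliver 2→1: 1={foll,b=8,log=y}
step 13 deliver 1→2: —

2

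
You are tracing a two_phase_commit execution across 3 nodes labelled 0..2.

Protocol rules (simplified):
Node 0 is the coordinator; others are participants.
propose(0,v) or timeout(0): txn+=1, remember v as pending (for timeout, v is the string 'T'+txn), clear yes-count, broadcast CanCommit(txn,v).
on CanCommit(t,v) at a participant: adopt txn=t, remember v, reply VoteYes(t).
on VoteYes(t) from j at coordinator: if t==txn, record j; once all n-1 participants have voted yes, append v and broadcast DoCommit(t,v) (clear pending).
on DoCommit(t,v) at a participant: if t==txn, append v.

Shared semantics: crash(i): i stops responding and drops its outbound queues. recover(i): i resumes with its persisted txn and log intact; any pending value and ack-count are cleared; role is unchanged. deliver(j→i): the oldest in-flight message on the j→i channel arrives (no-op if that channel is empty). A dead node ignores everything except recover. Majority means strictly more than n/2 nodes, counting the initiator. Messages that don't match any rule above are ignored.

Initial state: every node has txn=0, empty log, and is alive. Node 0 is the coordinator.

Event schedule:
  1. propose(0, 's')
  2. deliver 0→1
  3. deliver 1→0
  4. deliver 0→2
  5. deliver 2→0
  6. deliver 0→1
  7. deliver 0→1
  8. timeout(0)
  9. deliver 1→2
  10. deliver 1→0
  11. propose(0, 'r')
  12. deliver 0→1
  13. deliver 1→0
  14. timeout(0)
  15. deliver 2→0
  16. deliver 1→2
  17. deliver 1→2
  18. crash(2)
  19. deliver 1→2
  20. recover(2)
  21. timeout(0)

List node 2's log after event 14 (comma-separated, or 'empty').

after 1 — propose(0,'s'): n0:coor/t1/[-]
after 2 — deliver 0→1: n1:part/t1/[-]
after 3 — deliver 1→0: ·
after 4 — deliver 0→2: n2:part/t1/[-]
after 5 — deliver 2→0: n0:coor/t1/[s]
after 6 — deliver 0→1: n1:part/t1/[s]
after 7 — deliver 0→1: ·
after 8 — timeout(0): n0:coor/t2/[s]
after 9 — deliver 1→2: ·
after 10 — deliver 1→0: ·
after 11 — propose(0,'r'): n0:coor/t3/[s]
after 12 — deliver 0→1: n1:part/t2/[s]
after 13 — deliver 1→0: ·
after 14 — timeout(0): n0:coor/t4/[s]

empty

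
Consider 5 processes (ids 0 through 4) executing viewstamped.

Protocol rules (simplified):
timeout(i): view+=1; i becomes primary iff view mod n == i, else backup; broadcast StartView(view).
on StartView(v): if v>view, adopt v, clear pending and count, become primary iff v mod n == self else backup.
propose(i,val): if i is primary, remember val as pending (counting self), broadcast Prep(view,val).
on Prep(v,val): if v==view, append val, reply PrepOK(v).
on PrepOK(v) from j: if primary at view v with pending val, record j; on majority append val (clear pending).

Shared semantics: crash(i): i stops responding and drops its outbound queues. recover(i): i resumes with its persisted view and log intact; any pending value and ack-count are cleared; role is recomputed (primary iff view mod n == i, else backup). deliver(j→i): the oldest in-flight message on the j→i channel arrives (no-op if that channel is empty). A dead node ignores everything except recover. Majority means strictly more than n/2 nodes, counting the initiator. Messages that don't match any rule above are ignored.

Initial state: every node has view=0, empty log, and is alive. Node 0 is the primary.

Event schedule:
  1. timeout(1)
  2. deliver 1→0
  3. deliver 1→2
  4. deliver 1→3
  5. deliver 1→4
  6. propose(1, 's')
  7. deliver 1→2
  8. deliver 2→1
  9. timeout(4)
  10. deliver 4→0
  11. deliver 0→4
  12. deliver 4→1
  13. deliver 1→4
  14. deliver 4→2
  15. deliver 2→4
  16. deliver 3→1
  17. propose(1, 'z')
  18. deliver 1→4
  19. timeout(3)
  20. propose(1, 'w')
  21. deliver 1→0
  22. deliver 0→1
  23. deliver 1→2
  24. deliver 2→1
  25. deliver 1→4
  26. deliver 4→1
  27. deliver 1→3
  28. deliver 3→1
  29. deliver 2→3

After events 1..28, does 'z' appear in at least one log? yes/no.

1. timeout(1):  <1:prim v1 ->
2. deliver 1→0:  <0:back v1 ->
3. deliver 1→2:  <2:back v1 ->
4. deliver 1→3:  <3:back v1 ->
5. deliver 1→4:  <4:back v1 ->
6. propose(1,'s'):  nop
7. deliver 1→2:  <2:back v1 s>
8. deliver 2→1:  nop
9. timeout(4):  <4:back v2 ->
10. deliver 4→0:  <0:back v2 ->
11. deliver 0→4:  nop
12. deliver 4→1:  <1:back v2 ->
13. deliver 1→4:  nop
14. deliver 4→2:  <2:prim v2 s>
15. deliver 2→4:  nop
16. deliver 3→1:  nop
17. propose(1,'z'):  nop
18. deliver 1→4:  nop
19. timeout(3):  <3:back v2 ->
20. propose(1,'w'):  nop
21. deliver 1→0:  nop
22. deliver 0→1:  nop
23. deliver 1→2:  nop
24. deliver 2→1:  nop
25. deliver 1→4:  nop
26. deliver 4→1:  nop
27. deliver 1→3:  nop
28. deliver 3→1:  nop

no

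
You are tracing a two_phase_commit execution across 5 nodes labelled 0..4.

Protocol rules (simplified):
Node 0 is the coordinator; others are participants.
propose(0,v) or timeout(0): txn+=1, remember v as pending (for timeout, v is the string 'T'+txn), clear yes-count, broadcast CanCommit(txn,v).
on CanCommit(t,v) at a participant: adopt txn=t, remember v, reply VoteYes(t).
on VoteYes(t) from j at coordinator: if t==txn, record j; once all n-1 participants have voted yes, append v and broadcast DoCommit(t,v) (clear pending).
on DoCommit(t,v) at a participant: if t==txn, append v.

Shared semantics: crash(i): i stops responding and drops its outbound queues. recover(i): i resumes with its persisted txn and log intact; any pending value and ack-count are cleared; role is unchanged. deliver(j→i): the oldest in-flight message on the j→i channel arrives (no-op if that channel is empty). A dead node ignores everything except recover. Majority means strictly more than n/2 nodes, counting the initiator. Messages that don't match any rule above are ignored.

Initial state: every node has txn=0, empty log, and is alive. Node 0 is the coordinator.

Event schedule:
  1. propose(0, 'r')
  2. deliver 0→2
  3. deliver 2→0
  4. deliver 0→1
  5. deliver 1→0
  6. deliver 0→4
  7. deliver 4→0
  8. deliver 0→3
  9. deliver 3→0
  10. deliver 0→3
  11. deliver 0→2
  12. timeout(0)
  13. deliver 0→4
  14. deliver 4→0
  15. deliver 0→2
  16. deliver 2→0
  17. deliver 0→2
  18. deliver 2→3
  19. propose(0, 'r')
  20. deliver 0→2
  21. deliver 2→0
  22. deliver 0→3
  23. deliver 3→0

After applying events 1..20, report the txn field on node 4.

e1 propose(0,'r'): 0[coor,t=1,-]
e2 deliver 0→2: 2[part,t=1,-]
e3 deliver 2→0: ·
e4 deliver 0→1: 1[part,t=1,-]
e5 deliver 1→0: ·
e6 deliver 0→4: 4[part,t=1,-]
e7 deliver 4→0: ·
e8 deliver 0→3: 3[part,t=1,-]
e9 deliver 3→0: 0[coor,t=1,r]
e10 deliver 0→3: 3[part,t=1,r]
e11 deliver 0→2: 2[part,t=1,r]
e12 timeout(0): 0[coor,t=2,r]
e13 deliver 0→4: 4[part,t=1,r]
e14 deliver 4→0: ·
e15 deliver 0→2: 2[part,t=2,r]
e16 deliver 2→0: ·
e17 deliver 0→2: ·
e18 deliver 2→3: ·
e19 propose(0,'r'): 0[coor,t=3,r]
e20 deliver 0→2: 2[part,t=3,r]

1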